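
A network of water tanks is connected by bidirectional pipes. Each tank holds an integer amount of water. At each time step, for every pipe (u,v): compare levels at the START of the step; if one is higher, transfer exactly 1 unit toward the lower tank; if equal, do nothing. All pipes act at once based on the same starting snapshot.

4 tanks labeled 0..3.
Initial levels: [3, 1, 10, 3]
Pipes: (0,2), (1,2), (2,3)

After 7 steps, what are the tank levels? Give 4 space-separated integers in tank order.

Answer: 4 4 5 4

Derivation:
Step 1: flows [2->0,2->1,2->3] -> levels [4 2 7 4]
Step 2: flows [2->0,2->1,2->3] -> levels [5 3 4 5]
Step 3: flows [0->2,2->1,3->2] -> levels [4 4 5 4]
Step 4: flows [2->0,2->1,2->3] -> levels [5 5 2 5]
Step 5: flows [0->2,1->2,3->2] -> levels [4 4 5 4]
  -> period-2 cycle: step 5 state = step 3 state
  -> state at step 7: (7-3) mod 2 = 0, same as step 3 -> [4 4 5 4]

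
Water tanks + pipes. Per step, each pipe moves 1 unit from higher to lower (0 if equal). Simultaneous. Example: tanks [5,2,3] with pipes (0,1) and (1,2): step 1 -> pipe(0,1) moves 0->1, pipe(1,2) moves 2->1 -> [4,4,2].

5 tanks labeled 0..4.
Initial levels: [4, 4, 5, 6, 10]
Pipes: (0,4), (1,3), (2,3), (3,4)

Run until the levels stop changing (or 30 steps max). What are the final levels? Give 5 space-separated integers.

Step 1: flows [4->0,3->1,3->2,4->3] -> levels [5 5 6 5 8]
Step 2: flows [4->0,1=3,2->3,4->3] -> levels [6 5 5 7 6]
Step 3: flows [0=4,3->1,3->2,3->4] -> levels [6 6 6 4 7]
Step 4: flows [4->0,1->3,2->3,4->3] -> levels [7 5 5 7 5]
Step 5: flows [0->4,3->1,3->2,3->4] -> levels [6 6 6 4 7]
  -> period-2 cycle: step 5 state = step 3 state; never stabilizes
  -> state at step 30: (30-3) mod 2 = 1, same as step 4 -> [7 5 5 7 5]

Answer: 7 5 5 7 5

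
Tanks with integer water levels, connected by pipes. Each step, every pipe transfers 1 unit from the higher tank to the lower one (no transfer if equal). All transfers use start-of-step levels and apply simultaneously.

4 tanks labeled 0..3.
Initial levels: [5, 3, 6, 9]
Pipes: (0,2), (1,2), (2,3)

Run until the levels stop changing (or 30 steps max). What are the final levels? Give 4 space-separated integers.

Step 1: flows [2->0,2->1,3->2] -> levels [6 4 5 8]
Step 2: flows [0->2,2->1,3->2] -> levels [5 5 6 7]
Step 3: flows [2->0,2->1,3->2] -> levels [6 6 5 6]
Step 4: flows [0->2,1->2,3->2] -> levels [5 5 8 5]
Step 5: flows [2->0,2->1,2->3] -> levels [6 6 5 6]
  -> period-2 cycle: step 5 state = step 3 state; never stabilizes
  -> state at step 30: (30-3) mod 2 = 1, same as step 4 -> [5 5 8 5]

Answer: 5 5 8 5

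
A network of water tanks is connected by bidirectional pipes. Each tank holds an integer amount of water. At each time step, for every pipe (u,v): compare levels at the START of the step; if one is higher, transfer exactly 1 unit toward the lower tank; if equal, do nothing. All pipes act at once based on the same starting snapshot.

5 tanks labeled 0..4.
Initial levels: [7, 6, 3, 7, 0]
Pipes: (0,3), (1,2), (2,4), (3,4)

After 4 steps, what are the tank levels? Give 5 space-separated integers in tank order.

Step 1: flows [0=3,1->2,2->4,3->4] -> levels [7 5 3 6 2]
Step 2: flows [0->3,1->2,2->4,3->4] -> levels [6 4 3 6 4]
Step 3: flows [0=3,1->2,4->2,3->4] -> levels [6 3 5 5 4]
Step 4: flows [0->3,2->1,2->4,3->4] -> levels [5 4 3 5 6]

Answer: 5 4 3 5 6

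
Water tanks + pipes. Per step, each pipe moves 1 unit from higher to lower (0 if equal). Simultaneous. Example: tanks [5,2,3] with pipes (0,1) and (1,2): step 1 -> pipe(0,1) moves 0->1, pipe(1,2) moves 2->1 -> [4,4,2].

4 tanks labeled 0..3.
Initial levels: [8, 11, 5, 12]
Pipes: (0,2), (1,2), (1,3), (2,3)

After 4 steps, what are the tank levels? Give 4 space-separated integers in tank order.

Answer: 9 8 9 10

Derivation:
Step 1: flows [0->2,1->2,3->1,3->2] -> levels [7 11 8 10]
Step 2: flows [2->0,1->2,1->3,3->2] -> levels [8 9 9 10]
Step 3: flows [2->0,1=2,3->1,3->2] -> levels [9 10 9 8]
Step 4: flows [0=2,1->2,1->3,2->3] -> levels [9 8 9 10]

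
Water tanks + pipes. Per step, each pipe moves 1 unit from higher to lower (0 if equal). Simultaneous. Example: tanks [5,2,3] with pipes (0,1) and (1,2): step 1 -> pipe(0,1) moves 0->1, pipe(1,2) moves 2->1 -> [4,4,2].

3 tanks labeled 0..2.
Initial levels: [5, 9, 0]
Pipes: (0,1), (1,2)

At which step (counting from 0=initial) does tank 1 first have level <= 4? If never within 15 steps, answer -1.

Step 1: flows [1->0,1->2] -> levels [6 7 1]
Step 2: flows [1->0,1->2] -> levels [7 5 2]
Step 3: flows [0->1,1->2] -> levels [6 5 3]
Step 4: flows [0->1,1->2] -> levels [5 5 4]
Step 5: flows [0=1,1->2] -> levels [5 4 5]
Tank 1 first reaches <=4 at step 5

Answer: 5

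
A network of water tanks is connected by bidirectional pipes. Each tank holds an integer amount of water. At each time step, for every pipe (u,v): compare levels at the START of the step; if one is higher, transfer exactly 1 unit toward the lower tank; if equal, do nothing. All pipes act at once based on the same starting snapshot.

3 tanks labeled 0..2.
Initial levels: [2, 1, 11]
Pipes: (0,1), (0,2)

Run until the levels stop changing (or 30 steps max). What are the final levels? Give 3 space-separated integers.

Step 1: flows [0->1,2->0] -> levels [2 2 10]
Step 2: flows [0=1,2->0] -> levels [3 2 9]
Step 3: flows [0->1,2->0] -> levels [3 3 8]
Step 4: flows [0=1,2->0] -> levels [4 3 7]
Step 5: flows [0->1,2->0] -> levels [4 4 6]
Step 6: flows [0=1,2->0] -> levels [5 4 5]
Step 7: flows [0->1,0=2] -> levels [4 5 5]
Step 8: flows [1->0,2->0] -> levels [6 4 4]
Step 9: flows [0->1,0->2] -> levels [4 5 5]
  -> period-2 cycle: step 9 state = step 7 state; never stabilizes
  -> state at step 30: (30-7) mod 2 = 1, same as step 8 -> [6 4 4]

Answer: 6 4 4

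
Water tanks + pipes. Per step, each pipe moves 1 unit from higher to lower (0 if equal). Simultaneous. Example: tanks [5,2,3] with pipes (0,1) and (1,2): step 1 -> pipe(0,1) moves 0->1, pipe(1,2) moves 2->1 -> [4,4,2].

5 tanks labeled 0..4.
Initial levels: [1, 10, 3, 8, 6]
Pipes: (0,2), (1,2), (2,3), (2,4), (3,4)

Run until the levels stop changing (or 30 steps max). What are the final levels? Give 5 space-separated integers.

Step 1: flows [2->0,1->2,3->2,4->2,3->4] -> levels [2 9 5 6 6]
Step 2: flows [2->0,1->2,3->2,4->2,3=4] -> levels [3 8 7 5 5]
Step 3: flows [2->0,1->2,2->3,2->4,3=4] -> levels [4 7 5 6 6]
Step 4: flows [2->0,1->2,3->2,4->2,3=4] -> levels [5 6 7 5 5]
Step 5: flows [2->0,2->1,2->3,2->4,3=4] -> levels [6 7 3 6 6]
Step 6: flows [0->2,1->2,3->2,4->2,3=4] -> levels [5 6 7 5 5]
  -> period-2 cycle: step 6 state = step 4 state; never stabilizes
  -> state at step 30: (30-4) mod 2 = 0, same as step 4 -> [5 6 7 5 5]

Answer: 5 6 7 5 5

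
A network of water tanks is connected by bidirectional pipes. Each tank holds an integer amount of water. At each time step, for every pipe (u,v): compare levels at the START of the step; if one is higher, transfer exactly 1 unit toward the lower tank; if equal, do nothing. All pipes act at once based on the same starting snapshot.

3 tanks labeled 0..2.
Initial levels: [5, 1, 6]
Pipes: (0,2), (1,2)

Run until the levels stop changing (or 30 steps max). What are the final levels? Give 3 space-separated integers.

Answer: 4 4 4

Derivation:
Step 1: flows [2->0,2->1] -> levels [6 2 4]
Step 2: flows [0->2,2->1] -> levels [5 3 4]
Step 3: flows [0->2,2->1] -> levels [4 4 4]
Step 4: flows [0=2,1=2] -> levels [4 4 4]
  -> stable (no change)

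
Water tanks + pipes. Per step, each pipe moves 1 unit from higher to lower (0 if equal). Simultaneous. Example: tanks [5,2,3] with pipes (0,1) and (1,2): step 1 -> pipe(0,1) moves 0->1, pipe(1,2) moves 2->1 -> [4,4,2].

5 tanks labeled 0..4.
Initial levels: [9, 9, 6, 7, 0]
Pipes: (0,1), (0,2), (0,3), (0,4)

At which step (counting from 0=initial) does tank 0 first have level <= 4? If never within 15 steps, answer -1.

Answer: 7

Derivation:
Step 1: flows [0=1,0->2,0->3,0->4] -> levels [6 9 7 8 1]
Step 2: flows [1->0,2->0,3->0,0->4] -> levels [8 8 6 7 2]
Step 3: flows [0=1,0->2,0->3,0->4] -> levels [5 8 7 8 3]
Step 4: flows [1->0,2->0,3->0,0->4] -> levels [7 7 6 7 4]
Step 5: flows [0=1,0->2,0=3,0->4] -> levels [5 7 7 7 5]
Step 6: flows [1->0,2->0,3->0,0=4] -> levels [8 6 6 6 5]
Step 7: flows [0->1,0->2,0->3,0->4] -> levels [4 7 7 7 6]
Tank 0 first reaches <=4 at step 7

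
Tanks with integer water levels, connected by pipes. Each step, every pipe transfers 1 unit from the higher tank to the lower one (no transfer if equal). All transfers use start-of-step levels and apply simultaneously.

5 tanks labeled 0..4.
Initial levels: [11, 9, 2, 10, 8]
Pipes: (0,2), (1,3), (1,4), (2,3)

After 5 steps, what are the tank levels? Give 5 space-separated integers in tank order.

Step 1: flows [0->2,3->1,1->4,3->2] -> levels [10 9 4 8 9]
Step 2: flows [0->2,1->3,1=4,3->2] -> levels [9 8 6 8 9]
Step 3: flows [0->2,1=3,4->1,3->2] -> levels [8 9 8 7 8]
Step 4: flows [0=2,1->3,1->4,2->3] -> levels [8 7 7 9 9]
Step 5: flows [0->2,3->1,4->1,3->2] -> levels [7 9 9 7 8]

Answer: 7 9 9 7 8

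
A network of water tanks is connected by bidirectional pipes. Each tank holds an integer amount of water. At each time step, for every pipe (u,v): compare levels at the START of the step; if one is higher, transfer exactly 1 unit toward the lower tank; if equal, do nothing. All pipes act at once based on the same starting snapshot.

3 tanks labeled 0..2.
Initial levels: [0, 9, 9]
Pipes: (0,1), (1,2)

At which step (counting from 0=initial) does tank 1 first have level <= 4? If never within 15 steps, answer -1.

Answer: -1

Derivation:
Step 1: flows [1->0,1=2] -> levels [1 8 9]
Step 2: flows [1->0,2->1] -> levels [2 8 8]
Step 3: flows [1->0,1=2] -> levels [3 7 8]
Step 4: flows [1->0,2->1] -> levels [4 7 7]
Step 5: flows [1->0,1=2] -> levels [5 6 7]
Step 6: flows [1->0,2->1] -> levels [6 6 6]
Step 7: flows [0=1,1=2] -> levels [6 6 6]
  -> stable; tank 1 stays at 6 > 4
Tank 1 never reaches <=4 within 15 steps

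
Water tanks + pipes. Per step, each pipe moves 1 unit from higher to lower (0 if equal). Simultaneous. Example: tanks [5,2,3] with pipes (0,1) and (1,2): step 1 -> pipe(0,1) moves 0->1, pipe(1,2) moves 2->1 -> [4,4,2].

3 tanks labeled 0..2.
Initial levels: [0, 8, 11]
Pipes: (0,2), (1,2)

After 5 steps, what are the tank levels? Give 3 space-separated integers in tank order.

Step 1: flows [2->0,2->1] -> levels [1 9 9]
Step 2: flows [2->0,1=2] -> levels [2 9 8]
Step 3: flows [2->0,1->2] -> levels [3 8 8]
Step 4: flows [2->0,1=2] -> levels [4 8 7]
Step 5: flows [2->0,1->2] -> levels [5 7 7]

Answer: 5 7 7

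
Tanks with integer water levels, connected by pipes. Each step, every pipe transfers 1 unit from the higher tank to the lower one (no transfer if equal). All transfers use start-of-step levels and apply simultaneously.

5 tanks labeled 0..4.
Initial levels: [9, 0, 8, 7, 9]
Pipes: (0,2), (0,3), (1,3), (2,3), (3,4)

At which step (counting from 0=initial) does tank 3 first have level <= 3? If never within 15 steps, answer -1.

Step 1: flows [0->2,0->3,3->1,2->3,4->3] -> levels [7 1 8 9 8]
Step 2: flows [2->0,3->0,3->1,3->2,3->4] -> levels [9 2 8 5 9]
Step 3: flows [0->2,0->3,3->1,2->3,4->3] -> levels [7 3 8 7 8]
Step 4: flows [2->0,0=3,3->1,2->3,4->3] -> levels [8 4 6 8 7]
Step 5: flows [0->2,0=3,3->1,3->2,3->4] -> levels [7 5 8 5 8]
Step 6: flows [2->0,0->3,1=3,2->3,4->3] -> levels [7 5 6 8 7]
Step 7: flows [0->2,3->0,3->1,3->2,3->4] -> levels [7 6 8 4 8]
Step 8: flows [2->0,0->3,1->3,2->3,4->3] -> levels [7 5 6 8 7]
  -> period-2 cycle (repeats step 6); tank 3 never drops to <=3
Tank 3 never reaches <=3 within 15 steps

Answer: -1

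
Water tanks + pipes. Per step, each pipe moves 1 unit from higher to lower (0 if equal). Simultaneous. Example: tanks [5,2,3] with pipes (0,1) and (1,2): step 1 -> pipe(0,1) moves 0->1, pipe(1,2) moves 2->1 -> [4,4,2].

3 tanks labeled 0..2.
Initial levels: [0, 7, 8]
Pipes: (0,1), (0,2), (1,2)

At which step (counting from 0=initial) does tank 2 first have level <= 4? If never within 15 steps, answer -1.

Answer: 3

Derivation:
Step 1: flows [1->0,2->0,2->1] -> levels [2 7 6]
Step 2: flows [1->0,2->0,1->2] -> levels [4 5 6]
Step 3: flows [1->0,2->0,2->1] -> levels [6 5 4]
Tank 2 first reaches <=4 at step 3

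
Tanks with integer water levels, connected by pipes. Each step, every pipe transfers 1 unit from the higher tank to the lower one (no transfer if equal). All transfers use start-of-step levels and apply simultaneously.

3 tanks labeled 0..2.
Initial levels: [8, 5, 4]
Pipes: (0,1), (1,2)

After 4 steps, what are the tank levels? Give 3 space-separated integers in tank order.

Answer: 5 7 5

Derivation:
Step 1: flows [0->1,1->2] -> levels [7 5 5]
Step 2: flows [0->1,1=2] -> levels [6 6 5]
Step 3: flows [0=1,1->2] -> levels [6 5 6]
Step 4: flows [0->1,2->1] -> levels [5 7 5]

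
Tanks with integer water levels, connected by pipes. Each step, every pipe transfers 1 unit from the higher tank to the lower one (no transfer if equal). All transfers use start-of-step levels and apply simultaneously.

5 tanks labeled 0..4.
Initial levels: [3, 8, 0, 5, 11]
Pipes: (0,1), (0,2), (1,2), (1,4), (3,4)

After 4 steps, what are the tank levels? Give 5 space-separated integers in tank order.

Answer: 4 5 6 6 6

Derivation:
Step 1: flows [1->0,0->2,1->2,4->1,4->3] -> levels [3 7 2 6 9]
Step 2: flows [1->0,0->2,1->2,4->1,4->3] -> levels [3 6 4 7 7]
Step 3: flows [1->0,2->0,1->2,4->1,3=4] -> levels [5 5 4 7 6]
Step 4: flows [0=1,0->2,1->2,4->1,3->4] -> levels [4 5 6 6 6]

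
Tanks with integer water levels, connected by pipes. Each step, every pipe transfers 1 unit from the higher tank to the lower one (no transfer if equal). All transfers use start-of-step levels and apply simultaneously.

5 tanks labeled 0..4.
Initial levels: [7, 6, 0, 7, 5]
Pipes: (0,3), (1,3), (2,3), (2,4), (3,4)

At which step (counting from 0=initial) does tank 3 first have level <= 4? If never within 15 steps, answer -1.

Answer: 1

Derivation:
Step 1: flows [0=3,3->1,3->2,4->2,3->4] -> levels [7 7 2 4 5]
Tank 3 first reaches <=4 at step 1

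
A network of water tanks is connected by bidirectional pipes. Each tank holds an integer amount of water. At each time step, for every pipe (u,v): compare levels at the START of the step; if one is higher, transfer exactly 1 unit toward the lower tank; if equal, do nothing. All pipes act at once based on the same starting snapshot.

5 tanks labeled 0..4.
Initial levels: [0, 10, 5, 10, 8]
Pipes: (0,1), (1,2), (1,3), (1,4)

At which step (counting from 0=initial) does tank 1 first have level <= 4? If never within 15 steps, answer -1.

Step 1: flows [1->0,1->2,1=3,1->4] -> levels [1 7 6 10 9]
Step 2: flows [1->0,1->2,3->1,4->1] -> levels [2 7 7 9 8]
Step 3: flows [1->0,1=2,3->1,4->1] -> levels [3 8 7 8 7]
Step 4: flows [1->0,1->2,1=3,1->4] -> levels [4 5 8 8 8]
Step 5: flows [1->0,2->1,3->1,4->1] -> levels [5 7 7 7 7]
Step 6: flows [1->0,1=2,1=3,1=4] -> levels [6 6 7 7 7]
Step 7: flows [0=1,2->1,3->1,4->1] -> levels [6 9 6 6 6]
Step 8: flows [1->0,1->2,1->3,1->4] -> levels [7 5 7 7 7]
Step 9: flows [0->1,2->1,3->1,4->1] -> levels [6 9 6 6 6]
  -> period-2 cycle (repeats step 7); tank 1 never drops to <=4
Tank 1 never reaches <=4 within 15 steps

Answer: -1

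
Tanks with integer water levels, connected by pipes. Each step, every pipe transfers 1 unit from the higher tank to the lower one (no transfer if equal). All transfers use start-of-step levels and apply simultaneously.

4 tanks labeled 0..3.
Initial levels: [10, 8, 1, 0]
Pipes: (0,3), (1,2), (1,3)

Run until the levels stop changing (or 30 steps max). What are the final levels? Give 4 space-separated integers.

Step 1: flows [0->3,1->2,1->3] -> levels [9 6 2 2]
Step 2: flows [0->3,1->2,1->3] -> levels [8 4 3 4]
Step 3: flows [0->3,1->2,1=3] -> levels [7 3 4 5]
Step 4: flows [0->3,2->1,3->1] -> levels [6 5 3 5]
Step 5: flows [0->3,1->2,1=3] -> levels [5 4 4 6]
Step 6: flows [3->0,1=2,3->1] -> levels [6 5 4 4]
Step 7: flows [0->3,1->2,1->3] -> levels [5 3 5 6]
Step 8: flows [3->0,2->1,3->1] -> levels [6 5 4 4]
  -> period-2 cycle: step 8 state = step 6 state; never stabilizes
  -> state at step 30: (30-6) mod 2 = 0, same as step 6 -> [6 5 4 4]

Answer: 6 5 4 4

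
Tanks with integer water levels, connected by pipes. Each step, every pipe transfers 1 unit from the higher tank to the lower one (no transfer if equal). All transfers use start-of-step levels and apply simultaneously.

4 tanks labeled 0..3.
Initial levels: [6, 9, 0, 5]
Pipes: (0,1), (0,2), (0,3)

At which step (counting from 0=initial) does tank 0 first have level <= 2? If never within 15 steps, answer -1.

Answer: -1

Derivation:
Step 1: flows [1->0,0->2,0->3] -> levels [5 8 1 6]
Step 2: flows [1->0,0->2,3->0] -> levels [6 7 2 5]
Step 3: flows [1->0,0->2,0->3] -> levels [5 6 3 6]
Step 4: flows [1->0,0->2,3->0] -> levels [6 5 4 5]
Step 5: flows [0->1,0->2,0->3] -> levels [3 6 5 6]
Step 6: flows [1->0,2->0,3->0] -> levels [6 5 4 5]
  -> period-2 cycle (repeats step 4); tank 0 never drops to <=2
Tank 0 never reaches <=2 within 15 steps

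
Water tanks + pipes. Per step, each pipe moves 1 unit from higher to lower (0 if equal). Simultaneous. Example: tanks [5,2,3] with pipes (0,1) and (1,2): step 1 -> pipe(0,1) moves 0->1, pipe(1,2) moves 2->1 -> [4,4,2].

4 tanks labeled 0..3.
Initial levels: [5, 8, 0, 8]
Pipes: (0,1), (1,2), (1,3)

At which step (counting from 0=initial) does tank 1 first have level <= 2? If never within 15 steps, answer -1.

Answer: -1

Derivation:
Step 1: flows [1->0,1->2,1=3] -> levels [6 6 1 8]
Step 2: flows [0=1,1->2,3->1] -> levels [6 6 2 7]
Step 3: flows [0=1,1->2,3->1] -> levels [6 6 3 6]
Step 4: flows [0=1,1->2,1=3] -> levels [6 5 4 6]
Step 5: flows [0->1,1->2,3->1] -> levels [5 6 5 5]
Step 6: flows [1->0,1->2,1->3] -> levels [6 3 6 6]
Step 7: flows [0->1,2->1,3->1] -> levels [5 6 5 5]
  -> period-2 cycle (repeats step 5); tank 1 never drops to <=2
Tank 1 never reaches <=2 within 15 steps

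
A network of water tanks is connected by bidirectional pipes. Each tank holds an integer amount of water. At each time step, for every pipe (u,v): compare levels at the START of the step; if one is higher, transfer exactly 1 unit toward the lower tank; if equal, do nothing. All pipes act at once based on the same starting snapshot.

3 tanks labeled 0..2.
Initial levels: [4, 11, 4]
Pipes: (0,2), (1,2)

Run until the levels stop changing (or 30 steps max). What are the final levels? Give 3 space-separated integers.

Step 1: flows [0=2,1->2] -> levels [4 10 5]
Step 2: flows [2->0,1->2] -> levels [5 9 5]
Step 3: flows [0=2,1->2] -> levels [5 8 6]
Step 4: flows [2->0,1->2] -> levels [6 7 6]
Step 5: flows [0=2,1->2] -> levels [6 6 7]
Step 6: flows [2->0,2->1] -> levels [7 7 5]
Step 7: flows [0->2,1->2] -> levels [6 6 7]
  -> period-2 cycle: step 7 state = step 5 state; never stabilizes
  -> state at step 30: (30-5) mod 2 = 1, same as step 6 -> [7 7 5]

Answer: 7 7 5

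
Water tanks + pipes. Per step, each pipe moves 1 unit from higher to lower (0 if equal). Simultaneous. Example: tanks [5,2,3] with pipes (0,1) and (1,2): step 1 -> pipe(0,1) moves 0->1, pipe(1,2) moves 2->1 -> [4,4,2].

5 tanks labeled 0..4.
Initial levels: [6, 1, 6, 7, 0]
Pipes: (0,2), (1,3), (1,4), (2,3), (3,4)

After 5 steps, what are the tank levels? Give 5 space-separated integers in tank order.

Step 1: flows [0=2,3->1,1->4,3->2,3->4] -> levels [6 1 7 4 2]
Step 2: flows [2->0,3->1,4->1,2->3,3->4] -> levels [7 3 5 3 2]
Step 3: flows [0->2,1=3,1->4,2->3,3->4] -> levels [6 2 5 3 4]
Step 4: flows [0->2,3->1,4->1,2->3,4->3] -> levels [5 4 5 4 2]
Step 5: flows [0=2,1=3,1->4,2->3,3->4] -> levels [5 3 4 4 4]

Answer: 5 3 4 4 4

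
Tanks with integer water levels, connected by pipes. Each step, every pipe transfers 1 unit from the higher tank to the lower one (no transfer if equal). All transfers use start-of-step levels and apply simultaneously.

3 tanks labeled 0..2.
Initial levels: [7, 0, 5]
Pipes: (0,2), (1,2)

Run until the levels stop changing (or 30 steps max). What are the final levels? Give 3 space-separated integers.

Step 1: flows [0->2,2->1] -> levels [6 1 5]
Step 2: flows [0->2,2->1] -> levels [5 2 5]
Step 3: flows [0=2,2->1] -> levels [5 3 4]
Step 4: flows [0->2,2->1] -> levels [4 4 4]
Step 5: flows [0=2,1=2] -> levels [4 4 4]
  -> stable (no change)

Answer: 4 4 4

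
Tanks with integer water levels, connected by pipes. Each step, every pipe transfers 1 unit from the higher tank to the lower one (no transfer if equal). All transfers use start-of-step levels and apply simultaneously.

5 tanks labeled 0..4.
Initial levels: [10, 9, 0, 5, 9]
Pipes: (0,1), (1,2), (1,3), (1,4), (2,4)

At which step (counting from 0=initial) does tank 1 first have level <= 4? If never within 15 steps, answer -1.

Answer: -1

Derivation:
Step 1: flows [0->1,1->2,1->3,1=4,4->2] -> levels [9 8 2 6 8]
Step 2: flows [0->1,1->2,1->3,1=4,4->2] -> levels [8 7 4 7 7]
Step 3: flows [0->1,1->2,1=3,1=4,4->2] -> levels [7 7 6 7 6]
Step 4: flows [0=1,1->2,1=3,1->4,2=4] -> levels [7 5 7 7 7]
Step 5: flows [0->1,2->1,3->1,4->1,2=4] -> levels [6 9 6 6 6]
Step 6: flows [1->0,1->2,1->3,1->4,2=4] -> levels [7 5 7 7 7]
  -> period-2 cycle (repeats step 4); tank 1 never drops to <=4
Tank 1 never reaches <=4 within 15 steps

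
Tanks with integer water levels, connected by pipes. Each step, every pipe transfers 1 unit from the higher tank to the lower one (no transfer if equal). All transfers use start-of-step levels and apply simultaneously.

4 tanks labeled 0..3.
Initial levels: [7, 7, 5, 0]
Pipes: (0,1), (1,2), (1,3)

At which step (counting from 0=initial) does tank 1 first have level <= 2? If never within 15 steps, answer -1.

Step 1: flows [0=1,1->2,1->3] -> levels [7 5 6 1]
Step 2: flows [0->1,2->1,1->3] -> levels [6 6 5 2]
Step 3: flows [0=1,1->2,1->3] -> levels [6 4 6 3]
Step 4: flows [0->1,2->1,1->3] -> levels [5 5 5 4]
Step 5: flows [0=1,1=2,1->3] -> levels [5 4 5 5]
Step 6: flows [0->1,2->1,3->1] -> levels [4 7 4 4]
Step 7: flows [1->0,1->2,1->3] -> levels [5 4 5 5]
  -> period-2 cycle (repeats step 5); tank 1 never drops to <=2
Tank 1 never reaches <=2 within 15 steps

Answer: -1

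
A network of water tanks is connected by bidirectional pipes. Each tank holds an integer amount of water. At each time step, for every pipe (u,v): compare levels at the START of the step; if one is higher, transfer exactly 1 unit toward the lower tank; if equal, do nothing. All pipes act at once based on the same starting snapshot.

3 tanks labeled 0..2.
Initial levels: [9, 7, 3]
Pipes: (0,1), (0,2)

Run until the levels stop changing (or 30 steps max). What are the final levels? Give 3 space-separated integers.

Step 1: flows [0->1,0->2] -> levels [7 8 4]
Step 2: flows [1->0,0->2] -> levels [7 7 5]
Step 3: flows [0=1,0->2] -> levels [6 7 6]
Step 4: flows [1->0,0=2] -> levels [7 6 6]
Step 5: flows [0->1,0->2] -> levels [5 7 7]
Step 6: flows [1->0,2->0] -> levels [7 6 6]
  -> period-2 cycle: step 6 state = step 4 state; never stabilizes
  -> state at step 30: (30-4) mod 2 = 0, same as step 4 -> [7 6 6]

Answer: 7 6 6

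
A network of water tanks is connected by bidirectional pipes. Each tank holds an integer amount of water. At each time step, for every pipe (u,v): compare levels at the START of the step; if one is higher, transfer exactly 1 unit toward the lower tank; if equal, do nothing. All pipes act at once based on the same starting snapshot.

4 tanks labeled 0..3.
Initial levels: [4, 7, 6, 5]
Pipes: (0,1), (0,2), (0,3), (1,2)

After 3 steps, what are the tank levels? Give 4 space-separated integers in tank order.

Step 1: flows [1->0,2->0,3->0,1->2] -> levels [7 5 6 4]
Step 2: flows [0->1,0->2,0->3,2->1] -> levels [4 7 6 5]
  -> period-2 cycle: step 2 state = step 0 state
  -> state at step 3: (3-0) mod 2 = 1, same as step 1 -> [7 5 6 4]

Answer: 7 5 6 4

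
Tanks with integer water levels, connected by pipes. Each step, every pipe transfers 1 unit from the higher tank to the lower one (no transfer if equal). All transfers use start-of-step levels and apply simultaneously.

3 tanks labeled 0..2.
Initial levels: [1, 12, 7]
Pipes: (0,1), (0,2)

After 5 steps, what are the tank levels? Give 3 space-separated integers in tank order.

Answer: 7 7 6

Derivation:
Step 1: flows [1->0,2->0] -> levels [3 11 6]
Step 2: flows [1->0,2->0] -> levels [5 10 5]
Step 3: flows [1->0,0=2] -> levels [6 9 5]
Step 4: flows [1->0,0->2] -> levels [6 8 6]
Step 5: flows [1->0,0=2] -> levels [7 7 6]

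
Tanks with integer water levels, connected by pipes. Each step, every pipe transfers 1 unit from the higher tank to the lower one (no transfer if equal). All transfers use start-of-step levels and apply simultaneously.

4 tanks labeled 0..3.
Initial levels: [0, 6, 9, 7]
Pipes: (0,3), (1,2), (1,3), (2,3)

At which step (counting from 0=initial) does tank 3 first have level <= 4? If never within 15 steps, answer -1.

Step 1: flows [3->0,2->1,3->1,2->3] -> levels [1 8 7 6]
Step 2: flows [3->0,1->2,1->3,2->3] -> levels [2 6 7 7]
Step 3: flows [3->0,2->1,3->1,2=3] -> levels [3 8 6 5]
Step 4: flows [3->0,1->2,1->3,2->3] -> levels [4 6 6 6]
Step 5: flows [3->0,1=2,1=3,2=3] -> levels [5 6 6 5]
Step 6: flows [0=3,1=2,1->3,2->3] -> levels [5 5 5 7]
Step 7: flows [3->0,1=2,3->1,3->2] -> levels [6 6 6 4]
Tank 3 first reaches <=4 at step 7

Answer: 7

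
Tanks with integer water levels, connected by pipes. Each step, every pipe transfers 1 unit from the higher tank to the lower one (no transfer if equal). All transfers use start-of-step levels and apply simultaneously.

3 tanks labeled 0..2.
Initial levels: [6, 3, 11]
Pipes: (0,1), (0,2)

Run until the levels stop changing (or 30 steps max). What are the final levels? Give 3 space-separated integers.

Answer: 8 6 6

Derivation:
Step 1: flows [0->1,2->0] -> levels [6 4 10]
Step 2: flows [0->1,2->0] -> levels [6 5 9]
Step 3: flows [0->1,2->0] -> levels [6 6 8]
Step 4: flows [0=1,2->0] -> levels [7 6 7]
Step 5: flows [0->1,0=2] -> levels [6 7 7]
Step 6: flows [1->0,2->0] -> levels [8 6 6]
Step 7: flows [0->1,0->2] -> levels [6 7 7]
  -> period-2 cycle: step 7 state = step 5 state; never stabilizes
  -> state at step 30: (30-5) mod 2 = 1, same as step 6 -> [8 6 6]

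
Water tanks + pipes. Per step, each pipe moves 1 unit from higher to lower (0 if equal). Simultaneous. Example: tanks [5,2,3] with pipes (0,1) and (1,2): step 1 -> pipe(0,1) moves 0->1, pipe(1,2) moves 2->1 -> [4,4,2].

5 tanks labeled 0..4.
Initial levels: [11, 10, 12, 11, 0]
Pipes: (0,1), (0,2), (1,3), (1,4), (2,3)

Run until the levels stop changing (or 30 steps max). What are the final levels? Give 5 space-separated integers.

Answer: 10 7 8 10 9

Derivation:
Step 1: flows [0->1,2->0,3->1,1->4,2->3] -> levels [11 11 10 11 1]
Step 2: flows [0=1,0->2,1=3,1->4,3->2] -> levels [10 10 12 10 2]
Step 3: flows [0=1,2->0,1=3,1->4,2->3] -> levels [11 9 10 11 3]
Step 4: flows [0->1,0->2,3->1,1->4,3->2] -> levels [9 10 12 9 4]
Step 5: flows [1->0,2->0,1->3,1->4,2->3] -> levels [11 7 10 11 5]
Step 6: flows [0->1,0->2,3->1,1->4,3->2] -> levels [9 8 12 9 6]
Step 7: flows [0->1,2->0,3->1,1->4,2->3] -> levels [9 9 10 9 7]
Step 8: flows [0=1,2->0,1=3,1->4,2->3] -> levels [10 8 8 10 8]
Step 9: flows [0->1,0->2,3->1,1=4,3->2] -> levels [8 10 10 8 8]
Step 10: flows [1->0,2->0,1->3,1->4,2->3] -> levels [10 7 8 10 9]
Step 11: flows [0->1,0->2,3->1,4->1,3->2] -> levels [8 10 10 8 8]
  -> period-2 cycle: step 11 state = step 9 state; never stabilizes
  -> state at step 30: (30-9) mod 2 = 1, same as step 10 -> [10 7 8 10 9]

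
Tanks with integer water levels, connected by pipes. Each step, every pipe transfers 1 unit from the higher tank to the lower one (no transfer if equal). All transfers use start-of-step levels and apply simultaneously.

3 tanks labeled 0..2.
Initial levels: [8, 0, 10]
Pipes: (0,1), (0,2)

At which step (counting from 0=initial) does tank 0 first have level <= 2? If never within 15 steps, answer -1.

Answer: -1

Derivation:
Step 1: flows [0->1,2->0] -> levels [8 1 9]
Step 2: flows [0->1,2->0] -> levels [8 2 8]
Step 3: flows [0->1,0=2] -> levels [7 3 8]
Step 4: flows [0->1,2->0] -> levels [7 4 7]
Step 5: flows [0->1,0=2] -> levels [6 5 7]
Step 6: flows [0->1,2->0] -> levels [6 6 6]
Step 7: flows [0=1,0=2] -> levels [6 6 6]
  -> stable; tank 0 stays at 6 > 2
Tank 0 never reaches <=2 within 15 steps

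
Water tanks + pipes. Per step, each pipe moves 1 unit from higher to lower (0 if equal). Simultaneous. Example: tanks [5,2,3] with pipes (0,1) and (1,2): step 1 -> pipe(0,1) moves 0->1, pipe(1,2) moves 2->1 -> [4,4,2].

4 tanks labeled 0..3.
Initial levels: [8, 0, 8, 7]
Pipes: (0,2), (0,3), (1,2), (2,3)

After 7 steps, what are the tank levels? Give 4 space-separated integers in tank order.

Answer: 7 5 4 7

Derivation:
Step 1: flows [0=2,0->3,2->1,2->3] -> levels [7 1 6 9]
Step 2: flows [0->2,3->0,2->1,3->2] -> levels [7 2 7 7]
Step 3: flows [0=2,0=3,2->1,2=3] -> levels [7 3 6 7]
Step 4: flows [0->2,0=3,2->1,3->2] -> levels [6 4 7 6]
Step 5: flows [2->0,0=3,2->1,2->3] -> levels [7 5 4 7]
Step 6: flows [0->2,0=3,1->2,3->2] -> levels [6 4 7 6]
  -> period-2 cycle: step 6 state = step 4 state
  -> state at step 7: (7-4) mod 2 = 1, same as step 5 -> [7 5 4 7]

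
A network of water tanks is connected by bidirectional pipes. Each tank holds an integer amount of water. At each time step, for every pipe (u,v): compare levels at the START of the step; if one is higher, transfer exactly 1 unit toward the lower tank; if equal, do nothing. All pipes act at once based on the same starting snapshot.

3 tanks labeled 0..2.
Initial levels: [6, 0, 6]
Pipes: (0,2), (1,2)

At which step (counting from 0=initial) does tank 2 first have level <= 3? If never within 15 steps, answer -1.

Answer: -1

Derivation:
Step 1: flows [0=2,2->1] -> levels [6 1 5]
Step 2: flows [0->2,2->1] -> levels [5 2 5]
Step 3: flows [0=2,2->1] -> levels [5 3 4]
Step 4: flows [0->2,2->1] -> levels [4 4 4]
Step 5: flows [0=2,1=2] -> levels [4 4 4]
  -> stable; tank 2 stays at 4 > 3
Tank 2 never reaches <=3 within 15 steps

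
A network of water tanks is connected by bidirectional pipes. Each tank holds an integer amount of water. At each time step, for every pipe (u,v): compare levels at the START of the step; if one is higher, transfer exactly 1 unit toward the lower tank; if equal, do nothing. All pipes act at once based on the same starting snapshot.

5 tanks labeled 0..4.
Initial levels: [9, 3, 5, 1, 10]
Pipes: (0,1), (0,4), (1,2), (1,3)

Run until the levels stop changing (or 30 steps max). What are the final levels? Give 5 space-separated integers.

Answer: 6 7 4 4 7

Derivation:
Step 1: flows [0->1,4->0,2->1,1->3] -> levels [9 4 4 2 9]
Step 2: flows [0->1,0=4,1=2,1->3] -> levels [8 4 4 3 9]
Step 3: flows [0->1,4->0,1=2,1->3] -> levels [8 4 4 4 8]
Step 4: flows [0->1,0=4,1=2,1=3] -> levels [7 5 4 4 8]
Step 5: flows [0->1,4->0,1->2,1->3] -> levels [7 4 5 5 7]
Step 6: flows [0->1,0=4,2->1,3->1] -> levels [6 7 4 4 7]
Step 7: flows [1->0,4->0,1->2,1->3] -> levels [8 4 5 5 6]
Step 8: flows [0->1,0->4,2->1,3->1] -> levels [6 7 4 4 7]
  -> period-2 cycle: step 8 state = step 6 state; never stabilizes
  -> state at step 30: (30-6) mod 2 = 0, same as step 6 -> [6 7 4 4 7]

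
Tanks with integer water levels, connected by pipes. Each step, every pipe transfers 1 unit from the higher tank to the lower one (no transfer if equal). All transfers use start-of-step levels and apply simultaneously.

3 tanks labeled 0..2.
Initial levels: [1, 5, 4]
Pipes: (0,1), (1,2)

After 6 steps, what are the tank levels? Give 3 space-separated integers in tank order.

Step 1: flows [1->0,1->2] -> levels [2 3 5]
Step 2: flows [1->0,2->1] -> levels [3 3 4]
Step 3: flows [0=1,2->1] -> levels [3 4 3]
Step 4: flows [1->0,1->2] -> levels [4 2 4]
Step 5: flows [0->1,2->1] -> levels [3 4 3]
  -> period-2 cycle: step 5 state = step 3 state
  -> state at step 6: (6-3) mod 2 = 1, same as step 4 -> [4 2 4]

Answer: 4 2 4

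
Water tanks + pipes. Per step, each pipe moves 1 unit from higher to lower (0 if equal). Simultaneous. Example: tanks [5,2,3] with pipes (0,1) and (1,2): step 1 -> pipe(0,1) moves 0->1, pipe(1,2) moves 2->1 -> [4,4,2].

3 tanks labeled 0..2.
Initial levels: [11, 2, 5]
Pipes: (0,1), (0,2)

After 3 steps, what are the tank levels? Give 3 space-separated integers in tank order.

Step 1: flows [0->1,0->2] -> levels [9 3 6]
Step 2: flows [0->1,0->2] -> levels [7 4 7]
Step 3: flows [0->1,0=2] -> levels [6 5 7]

Answer: 6 5 7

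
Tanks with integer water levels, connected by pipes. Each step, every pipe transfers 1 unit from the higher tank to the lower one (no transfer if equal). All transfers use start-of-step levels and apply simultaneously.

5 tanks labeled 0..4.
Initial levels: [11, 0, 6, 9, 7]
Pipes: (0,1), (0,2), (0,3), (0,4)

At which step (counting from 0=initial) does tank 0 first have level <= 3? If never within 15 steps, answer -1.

Step 1: flows [0->1,0->2,0->3,0->4] -> levels [7 1 7 10 8]
Step 2: flows [0->1,0=2,3->0,4->0] -> levels [8 2 7 9 7]
Step 3: flows [0->1,0->2,3->0,0->4] -> levels [6 3 8 8 8]
Step 4: flows [0->1,2->0,3->0,4->0] -> levels [8 4 7 7 7]
Step 5: flows [0->1,0->2,0->3,0->4] -> levels [4 5 8 8 8]
Step 6: flows [1->0,2->0,3->0,4->0] -> levels [8 4 7 7 7]
  -> period-2 cycle (repeats step 4); tank 0 never drops to <=3
Tank 0 never reaches <=3 within 15 steps

Answer: -1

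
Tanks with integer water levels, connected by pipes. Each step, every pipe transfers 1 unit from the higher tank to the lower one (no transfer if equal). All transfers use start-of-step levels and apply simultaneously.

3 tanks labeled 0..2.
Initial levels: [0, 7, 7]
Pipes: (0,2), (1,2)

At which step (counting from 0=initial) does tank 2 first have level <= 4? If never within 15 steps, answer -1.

Answer: 5

Derivation:
Step 1: flows [2->0,1=2] -> levels [1 7 6]
Step 2: flows [2->0,1->2] -> levels [2 6 6]
Step 3: flows [2->0,1=2] -> levels [3 6 5]
Step 4: flows [2->0,1->2] -> levels [4 5 5]
Step 5: flows [2->0,1=2] -> levels [5 5 4]
Tank 2 first reaches <=4 at step 5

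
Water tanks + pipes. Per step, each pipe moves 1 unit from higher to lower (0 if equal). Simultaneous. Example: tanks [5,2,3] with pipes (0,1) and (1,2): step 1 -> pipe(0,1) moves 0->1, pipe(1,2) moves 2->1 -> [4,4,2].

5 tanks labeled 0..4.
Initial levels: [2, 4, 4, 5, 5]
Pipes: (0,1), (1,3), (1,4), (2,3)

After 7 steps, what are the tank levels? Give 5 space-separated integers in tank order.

Step 1: flows [1->0,3->1,4->1,3->2] -> levels [3 5 5 3 4]
Step 2: flows [1->0,1->3,1->4,2->3] -> levels [4 2 4 5 5]
Step 3: flows [0->1,3->1,4->1,3->2] -> levels [3 5 5 3 4]
  -> period-2 cycle: step 3 state = step 1 state
  -> state at step 7: (7-1) mod 2 = 0, same as step 1 -> [3 5 5 3 4]

Answer: 3 5 5 3 4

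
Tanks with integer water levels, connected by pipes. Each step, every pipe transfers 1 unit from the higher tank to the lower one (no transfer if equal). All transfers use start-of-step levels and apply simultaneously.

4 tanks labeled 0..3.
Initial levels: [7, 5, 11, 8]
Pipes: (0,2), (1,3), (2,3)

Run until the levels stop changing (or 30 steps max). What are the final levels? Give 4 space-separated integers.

Step 1: flows [2->0,3->1,2->3] -> levels [8 6 9 8]
Step 2: flows [2->0,3->1,2->3] -> levels [9 7 7 8]
Step 3: flows [0->2,3->1,3->2] -> levels [8 8 9 6]
Step 4: flows [2->0,1->3,2->3] -> levels [9 7 7 8]
  -> period-2 cycle: step 4 state = step 2 state; never stabilizes
  -> state at step 30: (30-2) mod 2 = 0, same as step 2 -> [9 7 7 8]

Answer: 9 7 7 8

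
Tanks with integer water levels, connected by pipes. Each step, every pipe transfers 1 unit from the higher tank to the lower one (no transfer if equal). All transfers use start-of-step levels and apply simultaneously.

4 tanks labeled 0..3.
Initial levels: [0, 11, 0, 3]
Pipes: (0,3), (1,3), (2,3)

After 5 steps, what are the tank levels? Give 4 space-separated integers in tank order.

Step 1: flows [3->0,1->3,3->2] -> levels [1 10 1 2]
Step 2: flows [3->0,1->3,3->2] -> levels [2 9 2 1]
Step 3: flows [0->3,1->3,2->3] -> levels [1 8 1 4]
Step 4: flows [3->0,1->3,3->2] -> levels [2 7 2 3]
Step 5: flows [3->0,1->3,3->2] -> levels [3 6 3 2]

Answer: 3 6 3 2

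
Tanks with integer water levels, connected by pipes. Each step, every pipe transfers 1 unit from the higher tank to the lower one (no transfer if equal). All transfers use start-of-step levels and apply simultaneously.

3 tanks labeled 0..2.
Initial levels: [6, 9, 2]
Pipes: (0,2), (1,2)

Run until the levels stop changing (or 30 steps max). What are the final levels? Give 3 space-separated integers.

Answer: 6 6 5

Derivation:
Step 1: flows [0->2,1->2] -> levels [5 8 4]
Step 2: flows [0->2,1->2] -> levels [4 7 6]
Step 3: flows [2->0,1->2] -> levels [5 6 6]
Step 4: flows [2->0,1=2] -> levels [6 6 5]
Step 5: flows [0->2,1->2] -> levels [5 5 7]
Step 6: flows [2->0,2->1] -> levels [6 6 5]
  -> period-2 cycle: step 6 state = step 4 state; never stabilizes
  -> state at step 30: (30-4) mod 2 = 0, same as step 4 -> [6 6 5]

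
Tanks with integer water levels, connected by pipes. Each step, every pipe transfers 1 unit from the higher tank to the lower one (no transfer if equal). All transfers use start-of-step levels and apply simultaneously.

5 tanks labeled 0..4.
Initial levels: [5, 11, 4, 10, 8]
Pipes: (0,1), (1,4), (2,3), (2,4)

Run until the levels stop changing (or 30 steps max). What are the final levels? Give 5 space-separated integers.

Answer: 8 6 7 8 9

Derivation:
Step 1: flows [1->0,1->4,3->2,4->2] -> levels [6 9 6 9 8]
Step 2: flows [1->0,1->4,3->2,4->2] -> levels [7 7 8 8 8]
Step 3: flows [0=1,4->1,2=3,2=4] -> levels [7 8 8 8 7]
Step 4: flows [1->0,1->4,2=3,2->4] -> levels [8 6 7 8 9]
Step 5: flows [0->1,4->1,3->2,4->2] -> levels [7 8 9 7 7]
Step 6: flows [1->0,1->4,2->3,2->4] -> levels [8 6 7 8 9]
  -> period-2 cycle: step 6 state = step 4 state; never stabilizes
  -> state at step 30: (30-4) mod 2 = 0, same as step 4 -> [8 6 7 8 9]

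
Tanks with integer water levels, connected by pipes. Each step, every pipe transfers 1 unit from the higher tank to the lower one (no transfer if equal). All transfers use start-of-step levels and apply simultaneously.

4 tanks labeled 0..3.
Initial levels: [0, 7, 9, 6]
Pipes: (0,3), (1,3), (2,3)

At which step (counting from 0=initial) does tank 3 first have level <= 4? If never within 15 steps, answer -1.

Step 1: flows [3->0,1->3,2->3] -> levels [1 6 8 7]
Step 2: flows [3->0,3->1,2->3] -> levels [2 7 7 6]
Step 3: flows [3->0,1->3,2->3] -> levels [3 6 6 7]
Step 4: flows [3->0,3->1,3->2] -> levels [4 7 7 4]
Tank 3 first reaches <=4 at step 4

Answer: 4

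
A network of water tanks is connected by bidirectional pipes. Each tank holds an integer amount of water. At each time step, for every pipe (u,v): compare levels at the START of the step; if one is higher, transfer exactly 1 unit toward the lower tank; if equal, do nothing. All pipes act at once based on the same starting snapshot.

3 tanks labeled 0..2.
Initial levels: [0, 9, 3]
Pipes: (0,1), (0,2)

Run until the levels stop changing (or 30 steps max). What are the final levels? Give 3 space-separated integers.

Step 1: flows [1->0,2->0] -> levels [2 8 2]
Step 2: flows [1->0,0=2] -> levels [3 7 2]
Step 3: flows [1->0,0->2] -> levels [3 6 3]
Step 4: flows [1->0,0=2] -> levels [4 5 3]
Step 5: flows [1->0,0->2] -> levels [4 4 4]
Step 6: flows [0=1,0=2] -> levels [4 4 4]
  -> stable (no change)

Answer: 4 4 4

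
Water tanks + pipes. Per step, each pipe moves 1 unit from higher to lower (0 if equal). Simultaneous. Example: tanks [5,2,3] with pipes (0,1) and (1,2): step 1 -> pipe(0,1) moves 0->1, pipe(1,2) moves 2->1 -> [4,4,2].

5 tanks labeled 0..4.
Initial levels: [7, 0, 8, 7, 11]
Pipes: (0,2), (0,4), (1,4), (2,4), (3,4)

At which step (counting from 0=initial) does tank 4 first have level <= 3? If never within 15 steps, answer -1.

Step 1: flows [2->0,4->0,4->1,4->2,4->3] -> levels [9 1 8 8 7]
Step 2: flows [0->2,0->4,4->1,2->4,3->4] -> levels [7 2 8 7 9]
Step 3: flows [2->0,4->0,4->1,4->2,4->3] -> levels [9 3 8 8 5]
Step 4: flows [0->2,0->4,4->1,2->4,3->4] -> levels [7 4 8 7 7]
Step 5: flows [2->0,0=4,4->1,2->4,3=4] -> levels [8 5 6 7 7]
Step 6: flows [0->2,0->4,4->1,4->2,3=4] -> levels [6 6 8 7 6]
Step 7: flows [2->0,0=4,1=4,2->4,3->4] -> levels [7 6 6 6 8]
Step 8: flows [0->2,4->0,4->1,4->2,4->3] -> levels [7 7 8 7 4]
Step 9: flows [2->0,0->4,1->4,2->4,3->4] -> levels [7 6 6 6 8]
  -> period-2 cycle (repeats step 7); tank 4 never drops to <=3
Tank 4 never reaches <=3 within 15 steps

Answer: -1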